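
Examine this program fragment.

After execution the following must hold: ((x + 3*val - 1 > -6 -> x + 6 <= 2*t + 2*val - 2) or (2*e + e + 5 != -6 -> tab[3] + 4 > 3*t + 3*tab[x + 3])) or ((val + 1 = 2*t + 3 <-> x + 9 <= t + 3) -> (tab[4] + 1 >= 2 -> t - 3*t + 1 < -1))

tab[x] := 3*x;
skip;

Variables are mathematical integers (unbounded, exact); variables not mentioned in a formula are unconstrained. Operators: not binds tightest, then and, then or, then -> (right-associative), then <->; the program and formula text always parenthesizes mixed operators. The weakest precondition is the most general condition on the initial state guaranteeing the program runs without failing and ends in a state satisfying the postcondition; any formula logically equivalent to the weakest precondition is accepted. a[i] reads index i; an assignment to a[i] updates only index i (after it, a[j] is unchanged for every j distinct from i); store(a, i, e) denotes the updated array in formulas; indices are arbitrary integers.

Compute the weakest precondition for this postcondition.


Working backward. After the program, the postcondition ((x + 3*val - 1 > -6 -> x + 6 <= 2*t + 2*val - 2) or (2*e + e + 5 != -6 -> tab[3] + 4 > 3*t + 3*tab[x + 3])) or ((val + 1 = 2*t + 3 <-> x + 9 <= t + 3) -> (tab[4] + 1 >= 2 -> t - 3*t + 1 < -1)) must hold; in canonical form it is (3*val + x > -5 -> x <= 2*t + 2*val - 8) or (3*e != -11 -> tab[3] > 3*tab[x + 3] + 3*t - 4) or ((val = 2*t + 2 <-> x <= t - 6) -> (tab[4] >= 1 -> 2*t > 2)).
Before skip: (3*val + x > -5 -> x <= 2*t + 2*val - 8) or (3*e != -11 -> tab[3] > 3*tab[x + 3] + 3*t - 4) or ((val = 2*t + 2 <-> x <= t - 6) -> (tab[4] >= 1 -> 2*t > 2))
Before tab[x] := 3*x: (3*val + x > -5 -> x <= 2*t + 2*val - 8) or (3*e != -11 -> store(tab, x, 3*x)[3] > 3*store(tab, x, 3*x)[x + 3] + 3*t - 4) or ((val = 2*t + 2 <-> x <= t - 6) -> (store(tab, x, 3*x)[4] >= 1 -> 2*t > 2))
Answer: WP = (3*val + x > -5 -> x <= 2*t + 2*val - 8) or (3*e != -11 -> store(tab, x, 3*x)[3] > 3*store(tab, x, 3*x)[x + 3] + 3*t - 4) or ((val = 2*t + 2 <-> x <= t - 6) -> (store(tab, x, 3*x)[4] >= 1 -> 2*t > 2))


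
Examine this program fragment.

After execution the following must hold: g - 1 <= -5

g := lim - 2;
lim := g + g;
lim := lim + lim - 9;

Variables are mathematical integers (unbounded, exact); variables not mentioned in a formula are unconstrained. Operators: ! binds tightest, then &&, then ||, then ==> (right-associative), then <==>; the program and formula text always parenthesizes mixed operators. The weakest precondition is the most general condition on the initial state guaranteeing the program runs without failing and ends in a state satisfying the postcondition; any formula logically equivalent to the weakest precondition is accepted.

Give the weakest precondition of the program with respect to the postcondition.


Working backward. After the program, the postcondition g - 1 <= -5 must hold; in canonical form it is g <= -4.
Before lim := lim + lim - 9: g <= -4
Before lim := g + g: g <= -4
Before g := lim - 2: lim <= -2
Answer: WP = lim <= -2


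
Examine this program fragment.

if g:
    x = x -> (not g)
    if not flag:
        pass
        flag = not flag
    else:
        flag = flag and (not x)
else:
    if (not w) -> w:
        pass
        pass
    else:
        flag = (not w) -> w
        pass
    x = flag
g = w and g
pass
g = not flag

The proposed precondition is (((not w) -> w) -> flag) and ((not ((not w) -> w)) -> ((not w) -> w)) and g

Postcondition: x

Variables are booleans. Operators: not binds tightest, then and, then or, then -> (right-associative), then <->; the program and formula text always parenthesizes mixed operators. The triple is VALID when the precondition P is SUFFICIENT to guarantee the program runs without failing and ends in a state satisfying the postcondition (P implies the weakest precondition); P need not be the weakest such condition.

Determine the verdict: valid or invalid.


Working backward. After the program, x must hold.
Before g := not flag: x
Before skip: x
Before g := w and g: x
Then branch requires ((not flag) -> (x -> (not g))) and (flag -> (x -> (not g))); else branch requires (((not w) -> w) -> flag) and ((not ((not w) -> w)) -> ((not w) -> w)).
Before the if: (g -> (((not flag) -> (x -> (not g))) and (flag -> (x -> (not g))))) and ((not g) -> ((((not w) -> w) -> flag) and ((not ((not w) -> w)) -> ((not w) -> w))))
The weakest precondition is (g -> (((not flag) -> (x -> (not g))) and (flag -> (x -> (not g))))) and ((not g) -> ((((not w) -> w) -> flag) and ((not ((not w) -> w)) -> ((not w) -> w)))).
Check whether (((not w) -> w) -> flag) and ((not ((not w) -> w)) -> ((not w) -> w)) and g implies it.
Countermodel: at the initial state flag = true, g = true, w = true, x = true, the precondition holds but the weakest precondition fails.
Answer: invalid


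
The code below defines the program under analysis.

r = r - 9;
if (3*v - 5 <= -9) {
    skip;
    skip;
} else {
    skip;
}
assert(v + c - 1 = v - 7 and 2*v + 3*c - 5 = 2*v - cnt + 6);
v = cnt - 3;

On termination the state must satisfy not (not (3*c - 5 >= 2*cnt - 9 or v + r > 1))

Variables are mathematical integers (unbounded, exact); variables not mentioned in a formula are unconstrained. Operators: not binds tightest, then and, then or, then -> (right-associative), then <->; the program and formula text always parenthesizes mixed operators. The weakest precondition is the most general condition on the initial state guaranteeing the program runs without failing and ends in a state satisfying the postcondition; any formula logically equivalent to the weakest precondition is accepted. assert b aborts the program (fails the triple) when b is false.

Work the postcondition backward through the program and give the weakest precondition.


Working backward. After the program, the postcondition not (not (3*c - 5 >= 2*cnt - 9 or v + r > 1)) must hold; in canonical form it is 3*c >= 2*cnt - 4 or r + v > 1.
Before v := cnt - 3: 3*c >= 2*cnt - 4 or cnt + r > 4
Before assert v + c - 1 = v - 7 and 2*v + 3*c - 5 = 2*v - cnt + 6: c = -6 and 3*c + cnt = 11 and (3*c >= 2*cnt - 4 or cnt + r > 4)
Then branch requires c = -6 and 3*c + cnt = 11 and (3*c >= 2*cnt - 4 or cnt + r > 4); else branch requires c = -6 and 3*c + cnt = 11 and (3*c >= 2*cnt - 4 or cnt + r > 4).
Before the if: (3*v <= -4 -> (c = -6 and 3*c + cnt = 11 and (3*c >= 2*cnt - 4 or cnt + r > 4))) and ((not (3*v <= -4)) -> (c = -6 and 3*c + cnt = 11 and (3*c >= 2*cnt - 4 or cnt + r > 4)))
Before r := r - 9: (3*v <= -4 -> (c = -6 and 3*c + cnt = 11 and (3*c >= 2*cnt - 4 or cnt + r > 13))) and ((not (3*v <= -4)) -> (c = -6 and 3*c + cnt = 11 and (3*c >= 2*cnt - 4 or cnt + r > 13)))
Answer: WP = (3*v <= -4 -> (c = -6 and 3*c + cnt = 11 and (3*c >= 2*cnt - 4 or cnt + r > 13))) and ((not (3*v <= -4)) -> (c = -6 and 3*c + cnt = 11 and (3*c >= 2*cnt - 4 or cnt + r > 13)))


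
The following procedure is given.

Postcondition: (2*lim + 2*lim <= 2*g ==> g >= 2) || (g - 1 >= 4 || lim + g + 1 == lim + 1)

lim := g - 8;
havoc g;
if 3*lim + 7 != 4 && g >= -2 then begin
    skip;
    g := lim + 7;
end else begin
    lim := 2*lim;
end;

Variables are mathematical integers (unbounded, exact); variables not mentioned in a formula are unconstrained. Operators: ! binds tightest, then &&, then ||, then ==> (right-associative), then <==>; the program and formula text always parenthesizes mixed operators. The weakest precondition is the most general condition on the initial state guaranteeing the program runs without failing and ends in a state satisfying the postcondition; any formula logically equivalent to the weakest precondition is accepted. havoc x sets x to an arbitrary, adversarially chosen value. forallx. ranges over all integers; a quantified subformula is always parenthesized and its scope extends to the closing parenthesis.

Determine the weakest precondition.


Working backward. After the program, the postcondition (2*lim + 2*lim <= 2*g ==> g >= 2) || (g - 1 >= 4 || lim + g + 1 == lim + 1) must hold; in canonical form it is (4*lim <= 2*g ==> g >= 2) || g >= 5 || g == 0.
Then branch requires (2*lim <= 14 ==> lim >= -5) || lim >= -2 || lim == -7; else branch requires (8*lim <= 2*g ==> g >= 2) || g >= 5 || g == 0.
Before the if: ((3*lim != -3 && g >= -2) ==> ((2*lim <= 14 ==> lim >= -5) || lim >= -2 || lim == -7)) && ((!(3*lim != -3 && g >= -2)) ==> ((8*lim <= 2*g ==> g >= 2) || g >= 5 || g == 0))
Before havoc g: forall g_1. (((3*lim != -3 && g_1 >= -2) ==> ((2*lim <= 14 ==> lim >= -5) || lim >= -2 || lim == -7)) && ((!(3*lim != -3 && g_1 >= -2)) ==> ((8*lim <= 2*g_1 ==> g_1 >= 2) || g_1 >= 5 || g_1 == 0)))
Before lim := g - 8: forall g_1. (((3*g != 21 && g_1 >= -2) ==> ((2*g <= 30 ==> g >= 3) || g >= 6 || g == 1)) && ((!(3*g != 21 && g_1 >= -2)) ==> ((8*g <= 2*g_1 + 64 ==> g_1 >= 2) || g_1 >= 5 || g_1 == 0)))
Answer: WP = forall g_1. (((3*g != 21 && g_1 >= -2) ==> ((2*g <= 30 ==> g >= 3) || g >= 6 || g == 1)) && ((!(3*g != 21 && g_1 >= -2)) ==> ((8*g <= 2*g_1 + 64 ==> g_1 >= 2) || g_1 >= 5 || g_1 == 0)))


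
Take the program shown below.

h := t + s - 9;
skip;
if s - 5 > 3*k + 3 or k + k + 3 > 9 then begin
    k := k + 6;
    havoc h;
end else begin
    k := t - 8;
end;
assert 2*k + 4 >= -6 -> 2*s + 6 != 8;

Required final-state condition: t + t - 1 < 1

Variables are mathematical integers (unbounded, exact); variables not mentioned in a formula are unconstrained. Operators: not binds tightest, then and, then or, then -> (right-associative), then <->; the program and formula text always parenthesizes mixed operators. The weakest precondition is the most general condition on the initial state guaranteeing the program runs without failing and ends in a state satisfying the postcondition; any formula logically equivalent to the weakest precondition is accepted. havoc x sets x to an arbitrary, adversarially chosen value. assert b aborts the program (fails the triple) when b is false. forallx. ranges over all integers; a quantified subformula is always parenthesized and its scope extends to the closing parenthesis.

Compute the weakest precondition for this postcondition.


Working backward. After the program, the postcondition t + t - 1 < 1 must hold; in canonical form it is 2*t < 2.
Before assert 2*k + 4 >= -6 -> 2*s + 6 != 8: (2*k >= -10 -> 2*s != 2) and 2*t < 2
Then branch requires (2*k >= -22 -> 2*s != 2) and 2*t < 2; else branch requires (2*t >= 6 -> 2*s != 2) and 2*t < 2.
Before the if: ((s > 3*k + 8 or 2*k > 6) -> ((2*k >= -22 -> 2*s != 2) and 2*t < 2)) and ((not (s > 3*k + 8 or 2*k > 6)) -> ((2*t >= 6 -> 2*s != 2) and 2*t < 2))
Before skip: ((s > 3*k + 8 or 2*k > 6) -> ((2*k >= -22 -> 2*s != 2) and 2*t < 2)) and ((not (s > 3*k + 8 or 2*k > 6)) -> ((2*t >= 6 -> 2*s != 2) and 2*t < 2))
Before h := t + s - 9: ((s > 3*k + 8 or 2*k > 6) -> ((2*k >= -22 -> 2*s != 2) and 2*t < 2)) and ((not (s > 3*k + 8 or 2*k > 6)) -> ((2*t >= 6 -> 2*s != 2) and 2*t < 2))
Answer: WP = ((s > 3*k + 8 or 2*k > 6) -> ((2*k >= -22 -> 2*s != 2) and 2*t < 2)) and ((not (s > 3*k + 8 or 2*k > 6)) -> ((2*t >= 6 -> 2*s != 2) and 2*t < 2))


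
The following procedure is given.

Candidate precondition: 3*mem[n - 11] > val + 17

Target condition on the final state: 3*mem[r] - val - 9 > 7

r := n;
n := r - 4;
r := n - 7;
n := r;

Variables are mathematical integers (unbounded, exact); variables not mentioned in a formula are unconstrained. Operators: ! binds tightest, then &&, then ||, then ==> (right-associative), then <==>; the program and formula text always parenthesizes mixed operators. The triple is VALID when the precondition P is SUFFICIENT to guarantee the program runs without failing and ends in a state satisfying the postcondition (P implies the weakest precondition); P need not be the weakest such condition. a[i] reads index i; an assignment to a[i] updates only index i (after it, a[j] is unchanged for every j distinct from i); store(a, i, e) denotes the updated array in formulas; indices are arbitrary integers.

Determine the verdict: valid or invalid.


Working backward. After the program, the postcondition 3*mem[r] - val - 9 > 7 must hold; in canonical form it is 3*mem[r] > val + 16.
Before n := r: 3*mem[r] > val + 16
Before r := n - 7: 3*mem[n - 7] > val + 16
Before n := r - 4: 3*mem[r - 11] > val + 16
Before r := n: 3*mem[n - 11] > val + 16
The weakest precondition is 3*mem[n - 11] > val + 16.
Check whether 3*mem[n - 11] > val + 17 implies it.
Every state satisfying the precondition satisfies the weakest precondition: the implication holds.
Answer: valid


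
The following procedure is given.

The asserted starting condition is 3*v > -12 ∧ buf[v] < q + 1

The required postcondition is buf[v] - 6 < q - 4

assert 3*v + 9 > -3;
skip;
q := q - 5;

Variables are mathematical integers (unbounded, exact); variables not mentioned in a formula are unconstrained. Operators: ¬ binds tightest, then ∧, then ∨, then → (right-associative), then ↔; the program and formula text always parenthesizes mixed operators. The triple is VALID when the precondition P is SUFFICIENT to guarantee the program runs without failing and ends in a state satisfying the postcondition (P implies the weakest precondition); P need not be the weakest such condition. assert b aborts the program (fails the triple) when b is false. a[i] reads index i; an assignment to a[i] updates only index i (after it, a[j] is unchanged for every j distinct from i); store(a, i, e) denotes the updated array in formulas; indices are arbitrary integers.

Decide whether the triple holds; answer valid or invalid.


Working backward. After the program, the postcondition buf[v] - 6 < q - 4 must hold; in canonical form it is buf[v] < q + 2.
Before q := q - 5: buf[v] < q - 3
Before skip: buf[v] < q - 3
Before assert 3*v + 9 > -3: 3*v > -12 ∧ buf[v] < q - 3
The weakest precondition is 3*v > -12 ∧ buf[v] < q - 3.
Check whether 3*v > -12 ∧ buf[v] < q + 1 implies it.
Countermodel: at the initial state buf = {[-3] = 0, elsewhere 0}, q = 0, v = -3, the precondition holds but the weakest precondition fails.
Answer: invalid


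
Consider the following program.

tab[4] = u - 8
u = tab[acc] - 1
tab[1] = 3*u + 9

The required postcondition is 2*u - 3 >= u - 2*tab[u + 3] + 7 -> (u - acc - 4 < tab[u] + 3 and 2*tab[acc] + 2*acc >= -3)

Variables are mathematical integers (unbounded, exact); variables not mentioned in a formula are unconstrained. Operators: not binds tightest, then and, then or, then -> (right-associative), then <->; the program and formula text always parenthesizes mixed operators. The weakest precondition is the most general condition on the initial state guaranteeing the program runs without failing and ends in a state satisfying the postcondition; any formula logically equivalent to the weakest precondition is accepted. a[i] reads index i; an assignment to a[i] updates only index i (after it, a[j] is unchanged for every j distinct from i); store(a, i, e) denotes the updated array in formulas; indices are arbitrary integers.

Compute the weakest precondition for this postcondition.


Working backward. After the program, the postcondition 2*u - 3 >= u - 2*tab[u + 3] + 7 -> (u - acc - 4 < tab[u] + 3 and 2*tab[acc] + 2*acc >= -3) must hold; in canonical form it is 2*tab[u + 3] + u >= 10 -> (u < tab[u] + acc + 7 and 2*tab[acc] + 2*acc >= -3).
Before tab[1] := 3*u + 9: 2*store(tab, 1, 3*u + 9)[u + 3] + u >= 10 -> (u < store(tab, 1, 3*u + 9)[u] + acc + 7 and 2*store(tab, 1, 3*u + 9)[acc] + 2*acc >= -3)
Before u := tab[acc] - 1: tab[acc] + 2*store(tab, 1, 3*tab[acc] + 6)[tab[acc] + 2] >= 11 -> (tab[acc] < store(tab, 1, 3*tab[acc] + 6)[tab[acc] - 1] + acc + 8 and 2*store(tab, 1, 3*tab[acc] + 6)[acc] + 2*acc >= -3)
Before tab[4] := u - 8: store(tab, 4, u - 8)[acc] + 2*store(store(tab, 4, u - 8), 1, 3*store(tab, 4, u - 8)[acc] + 6)[store(tab, 4, u - 8)[acc] + 2] >= 11 -> (store(tab, 4, u - 8)[acc] < store(store(tab, 4, u - 8), 1, 3*store(tab, 4, u - 8)[acc] + 6)[store(tab, 4, u - 8)[acc] - 1] + acc + 8 and 2*store(store(tab, 4, u - 8), 1, 3*store(tab, 4, u - 8)[acc] + 6)[acc] + 2*acc >= -3)
Answer: WP = store(tab, 4, u - 8)[acc] + 2*store(store(tab, 4, u - 8), 1, 3*store(tab, 4, u - 8)[acc] + 6)[store(tab, 4, u - 8)[acc] + 2] >= 11 -> (store(tab, 4, u - 8)[acc] < store(store(tab, 4, u - 8), 1, 3*store(tab, 4, u - 8)[acc] + 6)[store(tab, 4, u - 8)[acc] - 1] + acc + 8 and 2*store(store(tab, 4, u - 8), 1, 3*store(tab, 4, u - 8)[acc] + 6)[acc] + 2*acc >= -3)


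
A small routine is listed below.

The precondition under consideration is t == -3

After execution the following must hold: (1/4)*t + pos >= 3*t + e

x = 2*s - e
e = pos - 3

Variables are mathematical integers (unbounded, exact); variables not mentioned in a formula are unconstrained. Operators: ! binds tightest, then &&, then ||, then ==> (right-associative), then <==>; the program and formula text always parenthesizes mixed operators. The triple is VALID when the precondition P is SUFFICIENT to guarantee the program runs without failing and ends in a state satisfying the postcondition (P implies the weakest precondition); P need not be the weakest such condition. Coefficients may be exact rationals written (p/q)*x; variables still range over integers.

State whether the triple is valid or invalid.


Working backward. After the program, the postcondition (1/4)*t + pos >= 3*t + e must hold; in canonical form it is pos >= e + (11/4)*t.
Before e := pos - 3: (11/4)*t <= 3
Before x := 2*s - e: (11/4)*t <= 3
The weakest precondition is (11/4)*t <= 3.
Check whether t == -3 implies it.
Every state satisfying the precondition satisfies the weakest precondition: the implication holds.
Answer: valid


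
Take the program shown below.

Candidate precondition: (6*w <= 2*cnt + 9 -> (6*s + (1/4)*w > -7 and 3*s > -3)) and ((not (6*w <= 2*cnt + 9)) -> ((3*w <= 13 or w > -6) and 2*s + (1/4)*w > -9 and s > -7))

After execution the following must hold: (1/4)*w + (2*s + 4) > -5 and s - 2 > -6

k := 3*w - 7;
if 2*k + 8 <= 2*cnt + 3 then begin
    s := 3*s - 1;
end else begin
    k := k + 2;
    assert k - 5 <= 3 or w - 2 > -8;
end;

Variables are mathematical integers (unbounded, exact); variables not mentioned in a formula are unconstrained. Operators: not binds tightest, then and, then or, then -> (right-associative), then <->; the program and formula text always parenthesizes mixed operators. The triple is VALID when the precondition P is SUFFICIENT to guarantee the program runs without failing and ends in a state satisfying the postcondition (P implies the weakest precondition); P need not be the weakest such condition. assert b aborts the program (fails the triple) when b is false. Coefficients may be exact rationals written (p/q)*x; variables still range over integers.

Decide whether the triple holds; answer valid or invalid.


Working backward. After the program, the postcondition (1/4)*w + (2*s + 4) > -5 and s - 2 > -6 must hold; in canonical form it is 2*s + (1/4)*w > -9 and s > -4.
Then branch requires 6*s + (1/4)*w > -7 and 3*s > -3; else branch requires (k <= 6 or w > -6) and 2*s + (1/4)*w > -9 and s > -4.
Before the if: (2*k <= 2*cnt - 5 -> (6*s + (1/4)*w > -7 and 3*s > -3)) and ((not (2*k <= 2*cnt - 5)) -> ((k <= 6 or w > -6) and 2*s + (1/4)*w > -9 and s > -4))
Before k := 3*w - 7: (6*w <= 2*cnt + 9 -> (6*s + (1/4)*w > -7 and 3*s > -3)) and ((not (6*w <= 2*cnt + 9)) -> ((3*w <= 13 or w > -6) and 2*s + (1/4)*w > -9 and s > -4))
The weakest precondition is (6*w <= 2*cnt + 9 -> (6*s + (1/4)*w > -7 and 3*s > -3)) and ((not (6*w <= 2*cnt + 9)) -> ((3*w <= 13 or w > -6) and 2*s + (1/4)*w > -9 and s > -4)).
Check whether (6*w <= 2*cnt + 9 -> (6*s + (1/4)*w > -7 and 3*s > -3)) and ((not (6*w <= 2*cnt + 9)) -> ((3*w <= 13 or w > -6) and 2*s + (1/4)*w > -9 and s > -7)) implies it.
Countermodel: at the initial state cnt = 10, s = -4, w = 5, the precondition holds but the weakest precondition fails.
Answer: invalid


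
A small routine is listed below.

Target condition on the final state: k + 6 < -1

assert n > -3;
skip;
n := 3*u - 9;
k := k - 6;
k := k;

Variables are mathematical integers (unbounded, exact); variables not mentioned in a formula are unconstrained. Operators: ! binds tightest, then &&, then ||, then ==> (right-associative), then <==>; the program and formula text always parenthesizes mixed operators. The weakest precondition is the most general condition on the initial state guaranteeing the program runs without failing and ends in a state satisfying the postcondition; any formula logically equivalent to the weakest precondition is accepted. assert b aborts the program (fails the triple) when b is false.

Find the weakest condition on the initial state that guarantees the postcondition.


Working backward. After the program, the postcondition k + 6 < -1 must hold; in canonical form it is k < -7.
Before k := k: k < -7
Before k := k - 6: k < -1
Before n := 3*u - 9: k < -1
Before skip: k < -1
Before assert n > -3: n > -3 && k < -1
Answer: WP = n > -3 && k < -1


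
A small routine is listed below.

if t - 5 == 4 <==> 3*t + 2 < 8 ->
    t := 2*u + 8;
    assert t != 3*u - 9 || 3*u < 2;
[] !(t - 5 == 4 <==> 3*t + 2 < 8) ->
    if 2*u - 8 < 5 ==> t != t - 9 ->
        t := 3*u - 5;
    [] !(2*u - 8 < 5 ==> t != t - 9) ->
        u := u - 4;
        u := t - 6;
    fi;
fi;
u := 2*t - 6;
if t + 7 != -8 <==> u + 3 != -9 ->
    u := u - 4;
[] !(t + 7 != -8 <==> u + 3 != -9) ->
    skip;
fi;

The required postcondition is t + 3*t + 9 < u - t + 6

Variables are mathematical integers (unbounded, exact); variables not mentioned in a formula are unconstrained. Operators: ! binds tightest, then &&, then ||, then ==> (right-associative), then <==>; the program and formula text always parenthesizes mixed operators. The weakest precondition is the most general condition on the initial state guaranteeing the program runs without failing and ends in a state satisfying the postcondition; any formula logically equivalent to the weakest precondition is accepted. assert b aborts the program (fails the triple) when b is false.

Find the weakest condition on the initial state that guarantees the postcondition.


Working backward. After the program, the postcondition t + 3*t + 9 < u - t + 6 must hold; in canonical form it is 5*t < u - 3.
Then branch requires 5*t < u - 7; else branch requires 5*t < u - 3.
Before the if: ((t != -15 <==> u != -12) ==> 5*t < u - 7) && ((!(t != -15 <==> u != -12)) ==> 5*t < u - 3)
Before u := 2*t - 6: ((t != -15 <==> 2*t != -6) ==> 3*t < -13) && ((!(t != -15 <==> 2*t != -6)) ==> 3*t < -9)
Then branch requires (u != 17 || 3*u < 2) && ((2*u != -23 <==> 4*u != -22) ==> 6*u < -37) && ((!(2*u != -23 <==> 4*u != -22)) ==> 6*u < -33); else branch requires ((3*u != -10 <==> 6*u != 4) ==> 9*u < 2) && ((!(3*u != -10 <==> 6*u != 4)) ==> 9*u < 6).
Before the if: ((t == 9 <==> 3*t < 6) ==> ((u != 17 || 3*u < 2) && ((2*u != -23 <==> 4*u != -22) ==> 6*u < -37) && ((!(2*u != -23 <==> 4*u != -22)) ==> 6*u < -33))) && ((!(t == 9 <==> 3*t < 6)) ==> (((3*u != -10 <==> 6*u != 4) ==> 9*u < 2) && ((!(3*u != -10 <==> 6*u != 4)) ==> 9*u < 6)))
Answer: WP = ((t == 9 <==> 3*t < 6) ==> ((u != 17 || 3*u < 2) && ((2*u != -23 <==> 4*u != -22) ==> 6*u < -37) && ((!(2*u != -23 <==> 4*u != -22)) ==> 6*u < -33))) && ((!(t == 9 <==> 3*t < 6)) ==> (((3*u != -10 <==> 6*u != 4) ==> 9*u < 2) && ((!(3*u != -10 <==> 6*u != 4)) ==> 9*u < 6)))


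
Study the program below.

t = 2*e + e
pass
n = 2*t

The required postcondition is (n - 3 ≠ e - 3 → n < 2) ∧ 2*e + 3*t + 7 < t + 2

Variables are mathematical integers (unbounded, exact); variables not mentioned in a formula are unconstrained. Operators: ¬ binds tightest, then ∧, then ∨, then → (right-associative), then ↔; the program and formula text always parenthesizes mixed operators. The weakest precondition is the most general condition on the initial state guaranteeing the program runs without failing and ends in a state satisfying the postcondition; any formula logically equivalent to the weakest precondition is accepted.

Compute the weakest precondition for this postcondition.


Working backward. After the program, the postcondition (n - 3 ≠ e - 3 → n < 2) ∧ 2*e + 3*t + 7 < t + 2 must hold; in canonical form it is (n ≠ e → n < 2) ∧ 2*e + 2*t < -5.
Before n := 2*t: (2*t ≠ e → 2*t < 2) ∧ 2*e + 2*t < -5
Before skip: (2*t ≠ e → 2*t < 2) ∧ 2*e + 2*t < -5
Before t := 2*e + e: (5*e ≠ 0 → 6*e < 2) ∧ 8*e < -5
Answer: WP = (5*e ≠ 0 → 6*e < 2) ∧ 8*e < -5


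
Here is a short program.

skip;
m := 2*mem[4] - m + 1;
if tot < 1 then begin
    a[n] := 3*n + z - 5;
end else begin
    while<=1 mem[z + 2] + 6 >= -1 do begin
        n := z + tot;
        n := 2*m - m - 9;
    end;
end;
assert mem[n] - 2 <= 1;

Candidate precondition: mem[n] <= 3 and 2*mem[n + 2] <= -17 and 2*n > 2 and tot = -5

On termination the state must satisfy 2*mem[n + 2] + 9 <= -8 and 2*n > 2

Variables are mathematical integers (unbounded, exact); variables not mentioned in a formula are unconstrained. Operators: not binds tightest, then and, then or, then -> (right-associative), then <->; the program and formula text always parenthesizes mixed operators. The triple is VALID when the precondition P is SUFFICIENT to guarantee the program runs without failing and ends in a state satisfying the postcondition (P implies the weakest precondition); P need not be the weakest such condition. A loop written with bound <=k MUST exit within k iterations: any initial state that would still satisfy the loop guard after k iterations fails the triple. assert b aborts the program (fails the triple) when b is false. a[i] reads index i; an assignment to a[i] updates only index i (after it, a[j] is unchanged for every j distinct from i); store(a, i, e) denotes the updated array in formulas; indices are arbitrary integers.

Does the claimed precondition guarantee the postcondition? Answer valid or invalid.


Working backward. After the program, the postcondition 2*mem[n + 2] + 9 <= -8 and 2*n > 2 must hold; in canonical form it is 2*mem[n + 2] <= -17 and 2*n > 2.
Before assert mem[n] - 2 <= 1: mem[n] <= 3 and 2*mem[n + 2] <= -17 and 2*n > 2
Then branch requires mem[n] <= 3 and 2*mem[n + 2] <= -17 and 2*n > 2; else branch requires (mem[z + 2] >= -7 -> ((not (mem[z + 2] >= -7)) and mem[m - 9] <= 3 and 2*mem[m - 7] <= -17 and 2*m > 20)) and ((not (mem[z + 2] >= -7)) -> (mem[n] <= 3 and 2*mem[n + 2] <= -17 and 2*n > 2)).
Before the if: (tot < 1 -> (mem[n] <= 3 and 2*mem[n + 2] <= -17 and 2*n > 2)) and ((not (tot < 1)) -> ((mem[z + 2] >= -7 -> ((not (mem[z + 2] >= -7)) and mem[m - 9] <= 3 and 2*mem[m - 7] <= -17 and 2*m > 20)) and ((not (mem[z + 2] >= -7)) -> (mem[n] <= 3 and 2*mem[n + 2] <= -17 and 2*n > 2))))
Before m := 2*mem[4] - m + 1: (tot < 1 -> (mem[n] <= 3 and 2*mem[n + 2] <= -17 and 2*n > 2)) and ((not (tot < 1)) -> ((mem[z + 2] >= -7 -> ((not (mem[z + 2] >= -7)) and mem[2*mem[4] - m - 8] <= 3 and 2*mem[2*mem[4] - m - 6] <= -17 and 4*mem[4] > 2*m + 18)) and ((not (mem[z + 2] >= -7)) -> (mem[n] <= 3 and 2*mem[n + 2] <= -17 and 2*n > 2))))
Before skip: (tot < 1 -> (mem[n] <= 3 and 2*mem[n + 2] <= -17 and 2*n > 2)) and ((not (tot < 1)) -> ((mem[z + 2] >= -7 -> ((not (mem[z + 2] >= -7)) and mem[2*mem[4] - m - 8] <= 3 and 2*mem[2*mem[4] - m - 6] <= -17 and 4*mem[4] > 2*m + 18)) and ((not (mem[z + 2] >= -7)) -> (mem[n] <= 3 and 2*mem[n + 2] <= -17 and 2*n > 2))))
The weakest precondition is (tot < 1 -> (mem[n] <= 3 and 2*mem[n + 2] <= -17 and 2*n > 2)) and ((not (tot < 1)) -> ((mem[z + 2] >= -7 -> ((not (mem[z + 2] >= -7)) and mem[2*mem[4] - m - 8] <= 3 and 2*mem[2*mem[4] - m - 6] <= -17 and 4*mem[4] > 2*m + 18)) and ((not (mem[z + 2] >= -7)) -> (mem[n] <= 3 and 2*mem[n + 2] <= -17 and 2*n > 2)))).
Check whether mem[n] <= 3 and 2*mem[n + 2] <= -17 and 2*n > 2 and tot = -5 implies it.
Every state satisfying the precondition satisfies the weakest precondition: the implication holds.
Answer: valid


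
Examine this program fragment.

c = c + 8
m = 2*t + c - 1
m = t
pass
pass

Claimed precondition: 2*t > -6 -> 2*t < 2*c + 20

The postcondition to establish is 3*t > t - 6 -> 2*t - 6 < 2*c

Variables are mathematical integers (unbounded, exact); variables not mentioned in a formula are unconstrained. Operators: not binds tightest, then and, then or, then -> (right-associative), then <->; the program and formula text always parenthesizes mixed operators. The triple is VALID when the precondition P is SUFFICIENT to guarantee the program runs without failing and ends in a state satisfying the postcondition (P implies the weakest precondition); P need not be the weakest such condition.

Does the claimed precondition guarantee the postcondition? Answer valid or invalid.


Working backward. After the program, the postcondition 3*t > t - 6 -> 2*t - 6 < 2*c must hold; in canonical form it is 2*t > -6 -> 2*t < 2*c + 6.
Before skip: 2*t > -6 -> 2*t < 2*c + 6
Before skip: 2*t > -6 -> 2*t < 2*c + 6
Before m := t: 2*t > -6 -> 2*t < 2*c + 6
Before m := 2*t + c - 1: 2*t > -6 -> 2*t < 2*c + 6
Before c := c + 8: 2*t > -6 -> 2*t < 2*c + 22
The weakest precondition is 2*t > -6 -> 2*t < 2*c + 22.
Check whether 2*t > -6 -> 2*t < 2*c + 20 implies it.
Every state satisfying the precondition satisfies the weakest precondition: the implication holds.
Answer: valid


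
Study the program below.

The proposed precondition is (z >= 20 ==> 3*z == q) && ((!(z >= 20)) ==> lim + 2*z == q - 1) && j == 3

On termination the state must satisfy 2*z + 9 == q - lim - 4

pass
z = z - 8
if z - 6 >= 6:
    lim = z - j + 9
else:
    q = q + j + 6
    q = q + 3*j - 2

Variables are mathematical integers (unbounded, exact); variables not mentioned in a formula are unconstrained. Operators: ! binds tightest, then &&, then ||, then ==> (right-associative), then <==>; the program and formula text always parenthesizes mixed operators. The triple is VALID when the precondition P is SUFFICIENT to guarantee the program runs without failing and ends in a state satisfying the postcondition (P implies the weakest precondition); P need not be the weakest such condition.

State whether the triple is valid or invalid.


Working backward. After the program, the postcondition 2*z + 9 == q - lim - 4 must hold; in canonical form it is lim + 2*z == q - 13.
Then branch requires 3*z == j + q - 22; else branch requires lim + 2*z == 4*j + q - 9.
Before the if: (z >= 12 ==> 3*z == j + q - 22) && ((!(z >= 12)) ==> lim + 2*z == 4*j + q - 9)
Before z := z - 8: (z >= 20 ==> 3*z == j + q + 2) && ((!(z >= 20)) ==> lim + 2*z == 4*j + q + 7)
Before skip: (z >= 20 ==> 3*z == j + q + 2) && ((!(z >= 20)) ==> lim + 2*z == 4*j + q + 7)
The weakest precondition is (z >= 20 ==> 3*z == j + q + 2) && ((!(z >= 20)) ==> lim + 2*z == 4*j + q + 7).
Check whether (z >= 20 ==> 3*z == q) && ((!(z >= 20)) ==> lim + 2*z == q - 1) && j == 3 implies it.
Countermodel: at the initial state j = 3, lim = 40, q = 60, z = 20, the precondition holds but the weakest precondition fails.
Answer: invalid


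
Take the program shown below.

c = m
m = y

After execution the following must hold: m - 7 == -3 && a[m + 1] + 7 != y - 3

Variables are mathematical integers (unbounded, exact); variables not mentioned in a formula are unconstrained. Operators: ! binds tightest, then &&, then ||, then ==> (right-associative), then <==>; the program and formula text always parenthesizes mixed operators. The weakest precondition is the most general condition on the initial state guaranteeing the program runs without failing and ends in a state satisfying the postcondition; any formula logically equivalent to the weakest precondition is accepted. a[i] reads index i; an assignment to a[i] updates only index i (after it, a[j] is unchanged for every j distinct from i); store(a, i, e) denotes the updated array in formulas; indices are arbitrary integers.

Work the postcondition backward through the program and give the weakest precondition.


Working backward. After the program, the postcondition m - 7 == -3 && a[m + 1] + 7 != y - 3 must hold; in canonical form it is m == 4 && a[m + 1] != y - 10.
Before m := y: y == 4 && a[y + 1] != y - 10
Before c := m: y == 4 && a[y + 1] != y - 10
Answer: WP = y == 4 && a[y + 1] != y - 10


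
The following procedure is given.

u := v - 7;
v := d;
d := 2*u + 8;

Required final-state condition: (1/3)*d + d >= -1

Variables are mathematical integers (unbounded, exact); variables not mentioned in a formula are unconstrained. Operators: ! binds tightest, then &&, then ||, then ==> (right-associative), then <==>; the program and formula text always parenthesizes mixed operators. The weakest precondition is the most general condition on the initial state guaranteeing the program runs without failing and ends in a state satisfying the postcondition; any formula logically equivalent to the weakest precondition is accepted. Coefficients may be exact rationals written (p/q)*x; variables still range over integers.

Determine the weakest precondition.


Working backward. After the program, the postcondition (1/3)*d + d >= -1 must hold; in canonical form it is (4/3)*d >= -1.
Before d := 2*u + 8: (8/3)*u >= -35/3
Before v := d: (8/3)*u >= -35/3
Before u := v - 7: (8/3)*v >= 7
Answer: WP = (8/3)*v >= 7


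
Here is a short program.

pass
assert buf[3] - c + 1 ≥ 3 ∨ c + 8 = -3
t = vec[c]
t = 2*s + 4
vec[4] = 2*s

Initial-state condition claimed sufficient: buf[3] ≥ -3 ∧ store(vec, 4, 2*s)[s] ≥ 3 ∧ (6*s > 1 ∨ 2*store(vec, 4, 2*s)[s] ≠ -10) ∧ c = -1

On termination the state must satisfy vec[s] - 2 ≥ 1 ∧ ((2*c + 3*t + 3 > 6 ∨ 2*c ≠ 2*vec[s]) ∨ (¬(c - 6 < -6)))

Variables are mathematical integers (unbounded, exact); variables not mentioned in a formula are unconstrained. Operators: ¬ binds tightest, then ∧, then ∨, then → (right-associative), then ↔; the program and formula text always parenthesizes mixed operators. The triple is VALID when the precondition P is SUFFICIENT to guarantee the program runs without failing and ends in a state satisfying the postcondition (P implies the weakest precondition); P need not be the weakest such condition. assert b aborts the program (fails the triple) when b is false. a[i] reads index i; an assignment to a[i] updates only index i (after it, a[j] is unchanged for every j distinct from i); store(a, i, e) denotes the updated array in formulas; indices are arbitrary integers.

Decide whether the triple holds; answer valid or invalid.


Working backward. After the program, the postcondition vec[s] - 2 ≥ 1 ∧ ((2*c + 3*t + 3 > 6 ∨ 2*c ≠ 2*vec[s]) ∨ (¬(c - 6 < -6))) must hold; in canonical form it is vec[s] ≥ 3 ∧ (2*c + 3*t > 3 ∨ 2*c ≠ 2*vec[s] ∨ (¬(c < 0))).
Before vec[4] := 2*s: store(vec, 4, 2*s)[s] ≥ 3 ∧ (2*c + 3*t > 3 ∨ 2*c ≠ 2*store(vec, 4, 2*s)[s] ∨ (¬(c < 0)))
Before t := 2*s + 4: store(vec, 4, 2*s)[s] ≥ 3 ∧ (2*c + 6*s > -9 ∨ 2*c ≠ 2*store(vec, 4, 2*s)[s] ∨ (¬(c < 0)))
Before t := vec[c]: store(vec, 4, 2*s)[s] ≥ 3 ∧ (2*c + 6*s > -9 ∨ 2*c ≠ 2*store(vec, 4, 2*s)[s] ∨ (¬(c < 0)))
Before assert buf[3] - c + 1 ≥ 3 ∨ c + 8 = -3: (buf[3] ≥ c + 2 ∨ c = -11) ∧ store(vec, 4, 2*s)[s] ≥ 3 ∧ (2*c + 6*s > -9 ∨ 2*c ≠ 2*store(vec, 4, 2*s)[s] ∨ (¬(c < 0)))
Before skip: (buf[3] ≥ c + 2 ∨ c = -11) ∧ store(vec, 4, 2*s)[s] ≥ 3 ∧ (2*c + 6*s > -9 ∨ 2*c ≠ 2*store(vec, 4, 2*s)[s] ∨ (¬(c < 0)))
The weakest precondition is (buf[3] ≥ c + 2 ∨ c = -11) ∧ store(vec, 4, 2*s)[s] ≥ 3 ∧ (2*c + 6*s > -9 ∨ 2*c ≠ 2*store(vec, 4, 2*s)[s] ∨ (¬(c < 0))).
Check whether buf[3] ≥ -3 ∧ store(vec, 4, 2*s)[s] ≥ 3 ∧ (6*s > 1 ∨ 2*store(vec, 4, 2*s)[s] ≠ -10) ∧ c = -1 implies it.
Countermodel: at the initial state buf = {[-7040] = 0, [3] = 0, [4] = 0, elsewhere 0}, c = -1, s = -7040, vec = {[-7040] = 3, [3] = 2, [4] = 2, elsewhere 2}, the precondition holds but the weakest precondition fails.
Answer: invalid


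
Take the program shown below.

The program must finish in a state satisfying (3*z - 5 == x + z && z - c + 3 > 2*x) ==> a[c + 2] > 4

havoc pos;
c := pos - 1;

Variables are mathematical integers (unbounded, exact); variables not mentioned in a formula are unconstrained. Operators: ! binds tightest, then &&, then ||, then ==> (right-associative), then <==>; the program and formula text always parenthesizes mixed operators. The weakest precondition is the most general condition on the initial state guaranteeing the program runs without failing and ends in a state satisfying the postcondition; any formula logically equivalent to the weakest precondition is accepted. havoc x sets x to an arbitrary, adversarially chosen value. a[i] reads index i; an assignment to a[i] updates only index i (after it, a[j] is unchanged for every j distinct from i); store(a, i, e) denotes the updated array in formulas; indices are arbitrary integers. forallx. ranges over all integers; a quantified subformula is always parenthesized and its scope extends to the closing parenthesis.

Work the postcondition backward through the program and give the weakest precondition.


Working backward. After the program, the postcondition (3*z - 5 == x + z && z - c + 3 > 2*x) ==> a[c + 2] > 4 must hold; in canonical form it is (2*z == x + 5 && z > c + 2*x - 3) ==> a[c + 2] > 4.
Before c := pos - 1: (2*z == x + 5 && z > pos + 2*x - 4) ==> a[pos + 1] > 4
Before havoc pos: forall pos_1. ((2*z == x + 5 && z > pos_1 + 2*x - 4) ==> a[pos_1 + 1] > 4)
Answer: WP = forall pos_1. ((2*z == x + 5 && z > pos_1 + 2*x - 4) ==> a[pos_1 + 1] > 4)


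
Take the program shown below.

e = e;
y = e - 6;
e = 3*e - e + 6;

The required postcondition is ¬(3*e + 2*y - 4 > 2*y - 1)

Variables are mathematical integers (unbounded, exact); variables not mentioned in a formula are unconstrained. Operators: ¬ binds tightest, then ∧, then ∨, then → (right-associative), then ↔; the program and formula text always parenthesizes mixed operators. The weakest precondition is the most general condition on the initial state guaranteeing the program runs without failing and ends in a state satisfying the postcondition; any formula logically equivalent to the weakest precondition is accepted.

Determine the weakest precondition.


Working backward. After the program, the postcondition ¬(3*e + 2*y - 4 > 2*y - 1) must hold; in canonical form it is ¬(3*e > 3).
Before e := 3*e - e + 6: ¬(6*e > -15)
Before y := e - 6: ¬(6*e > -15)
Before e := e: ¬(6*e > -15)
Answer: WP = ¬(6*e > -15)


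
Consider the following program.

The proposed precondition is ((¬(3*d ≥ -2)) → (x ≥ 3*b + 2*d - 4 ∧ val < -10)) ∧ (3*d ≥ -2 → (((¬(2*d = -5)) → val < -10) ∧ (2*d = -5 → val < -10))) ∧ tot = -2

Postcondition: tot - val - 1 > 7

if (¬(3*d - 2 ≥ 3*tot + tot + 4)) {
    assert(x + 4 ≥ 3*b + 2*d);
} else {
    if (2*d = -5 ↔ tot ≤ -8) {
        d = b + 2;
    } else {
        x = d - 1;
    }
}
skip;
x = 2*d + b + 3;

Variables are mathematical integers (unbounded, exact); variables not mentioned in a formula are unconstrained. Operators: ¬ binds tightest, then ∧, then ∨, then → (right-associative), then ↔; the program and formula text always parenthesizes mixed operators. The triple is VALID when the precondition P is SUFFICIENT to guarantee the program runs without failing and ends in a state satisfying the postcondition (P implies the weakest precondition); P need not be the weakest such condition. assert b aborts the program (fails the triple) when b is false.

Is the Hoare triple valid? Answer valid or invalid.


Working backward. After the program, the postcondition tot - val - 1 > 7 must hold; in canonical form it is tot > val + 8.
Before x := 2*d + b + 3: tot > val + 8
Before skip: tot > val + 8
Then branch requires x ≥ 3*b + 2*d - 4 ∧ tot > val + 8; else branch requires ((2*d = -5 ↔ tot ≤ -8) → tot > val + 8) ∧ ((¬(2*d = -5 ↔ tot ≤ -8)) → tot > val + 8).
Before the if: ((¬(3*d ≥ 4*tot + 6)) → (x ≥ 3*b + 2*d - 4 ∧ tot > val + 8)) ∧ (3*d ≥ 4*tot + 6 → (((2*d = -5 ↔ tot ≤ -8) → tot > val + 8) ∧ ((¬(2*d = -5 ↔ tot ≤ -8)) → tot > val + 8)))
The weakest precondition is ((¬(3*d ≥ 4*tot + 6)) → (x ≥ 3*b + 2*d - 4 ∧ tot > val + 8)) ∧ (3*d ≥ 4*tot + 6 → (((2*d = -5 ↔ tot ≤ -8) → tot > val + 8) ∧ ((¬(2*d = -5 ↔ tot ≤ -8)) → tot > val + 8))).
Check whether ((¬(3*d ≥ -2)) → (x ≥ 3*b + 2*d - 4 ∧ val < -10)) ∧ (3*d ≥ -2 → (((¬(2*d = -5)) → val < -10) ∧ (2*d = -5 → val < -10))) ∧ tot = -2 implies it.
Every state satisfying the precondition satisfies the weakest precondition: the implication holds.
Answer: valid
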